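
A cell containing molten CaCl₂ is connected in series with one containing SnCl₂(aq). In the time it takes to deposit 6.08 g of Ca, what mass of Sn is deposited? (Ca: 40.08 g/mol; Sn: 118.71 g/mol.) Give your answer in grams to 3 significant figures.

n(Ca) = 6.08 / 40.08 = 0.1517 mol
Ca²⁺ + 2e⁻ → Ca, so n(e⁻) = 2 × 0.1517 = 0.3034 mol
Since the cells are in series, n(e⁻) in the Sn cell is also 0.3034 mol.
Sn²⁺ + 2e⁻ → Sn, so n(Sn) = 0.3034 / 2 = 0.1517 mol
m(Sn) = 0.1517 × 118.71 = 18.0 g

18.0 g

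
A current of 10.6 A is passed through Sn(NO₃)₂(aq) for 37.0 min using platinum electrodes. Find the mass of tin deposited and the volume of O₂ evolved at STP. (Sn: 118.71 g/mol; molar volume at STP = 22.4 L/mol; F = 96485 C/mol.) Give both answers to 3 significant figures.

Q = 10.6 × 2220 = 23530 C; n(e⁻) = 23530 / 96485 = 0.2439 mol
Cathode: Sn²⁺ + 2e⁻ → Sn → n(Sn) = 0.2439/2 = 0.1220 mol → 14.5 g
Anode: 2H₂O → O₂ + 4H⁺ + 4e⁻ → n(O₂) = 0.2439/4 = 0.06098 mol → 1.37 L

14.5 g Sn; 1.37 L O₂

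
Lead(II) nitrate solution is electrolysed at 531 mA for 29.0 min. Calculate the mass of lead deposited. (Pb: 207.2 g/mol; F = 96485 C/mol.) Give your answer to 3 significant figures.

Charge passed = 0.531 × 1740 = 923.9 C
Moles of electrons = 923.9 / 96485 = 0.009576 mol
Pb²⁺ + 2e⁻ → Pb, so n(Pb) = 0.009576 / 2 = 0.004788 mol
m = 0.004788 × 207.2 = 0.992 g

0.992 g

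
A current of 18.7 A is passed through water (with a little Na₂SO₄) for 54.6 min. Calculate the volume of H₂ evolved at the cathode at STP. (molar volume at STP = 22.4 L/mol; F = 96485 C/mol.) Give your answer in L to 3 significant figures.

7.11 L

Q = 18.7 A × 3276 s = 61260 C
n(e⁻) = 61260 / 96485 = 0.6349 mol
2H⁺ + 2e⁻ → H₂, so n(H₂) = 0.6349 / 2 = 0.3175 mol
V = 0.3175 × 22.4 = 7.112 L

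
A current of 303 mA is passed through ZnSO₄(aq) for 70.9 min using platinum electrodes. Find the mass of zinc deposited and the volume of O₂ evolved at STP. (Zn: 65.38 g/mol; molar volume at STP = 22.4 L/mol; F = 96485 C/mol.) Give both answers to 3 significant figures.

Q = 0.303 × 4254 = 1289 C; n(e⁻) = 1289 / 96485 = 0.01336 mol
Cathode: Zn²⁺ + 2e⁻ → Zn → n(Zn) = 0.01336/2 = 0.006680 mol → 0.437 g
Anode: 2H₂O → O₂ + 4H⁺ + 4e⁻ → n(O₂) = 0.01336/4 = 0.003340 mol → 0.0748 L

0.437 g Zn; 0.0748 L O₂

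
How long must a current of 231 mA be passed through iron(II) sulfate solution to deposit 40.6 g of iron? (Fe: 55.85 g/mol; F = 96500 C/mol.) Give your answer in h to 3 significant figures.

n(Fe) = 40.6 / 55.85 = 0.7269 mol
Fe²⁺ + 2e⁻ → Fe, so n(e⁻) = 2 × 0.7269 = 1.454 mol
Q = 1.454 × 96500 = 1.403×10^5 C
t = Q / I = 1.403×10^5 / 0.231 = 6.074×10^5 s = 169 h

169 h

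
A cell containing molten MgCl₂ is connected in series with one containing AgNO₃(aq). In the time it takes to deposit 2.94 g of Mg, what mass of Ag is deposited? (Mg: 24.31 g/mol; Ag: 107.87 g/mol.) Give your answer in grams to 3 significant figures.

26.1 g

n(Mg) = 2.94 / 24.31 = 0.1209 mol
Mg²⁺ + 2e⁻ → Mg, so n(e⁻) = 2 × 0.1209 = 0.2418 mol
Same current for the same time ⇒ same n(e⁻) = 0.2418 mol in both cells.
Ag⁺ + e⁻ → Ag, so n(Ag) = 0.2418 mol
m(Ag) = 0.2418 × 107.87 = 26.1 g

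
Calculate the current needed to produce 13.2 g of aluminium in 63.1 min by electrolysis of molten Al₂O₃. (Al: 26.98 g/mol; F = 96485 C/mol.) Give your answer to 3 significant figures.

37.4 A

n(Al) = 13.2 / 26.98 = 0.4893 mol
Al³⁺ + 3e⁻ → Al, so n(e⁻) = 3 × 0.4893 = 1.468 mol
Q = 1.468 × 96485 = 1.416×10^5 C
I = Q / t = 1.416×10^5 / 3786 s = 37.4 A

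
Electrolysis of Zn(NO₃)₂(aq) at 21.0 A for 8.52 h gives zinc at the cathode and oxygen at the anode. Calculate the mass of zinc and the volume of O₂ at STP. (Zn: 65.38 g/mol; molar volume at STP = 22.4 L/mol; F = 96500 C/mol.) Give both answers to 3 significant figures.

218 g Zn; 37.4 L O₂

Q = 21.0 × 30672 = 6.441×10^5 C; n(e⁻) = 6.441×10^5 / 96500 = 6.675 mol
Cathode: Zn²⁺ + 2e⁻ → Zn → n(Zn) = 6.675/2 = 3.338 mol → 218 g
Anode: 2H₂O → O₂ + 4H⁺ + 4e⁻ → n(O₂) = 6.675/4 = 1.669 mol → 37.4 L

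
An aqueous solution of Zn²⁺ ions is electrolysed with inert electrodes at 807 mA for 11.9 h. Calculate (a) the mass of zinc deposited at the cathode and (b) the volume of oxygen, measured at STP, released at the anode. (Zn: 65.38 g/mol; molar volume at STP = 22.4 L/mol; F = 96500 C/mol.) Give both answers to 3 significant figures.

11.7 g Zn; 2.01 L O₂

Q = 0.807 × 42840 = 34570 C; n(e⁻) = 34570 / 96500 = 0.3582 mol
Cathode: Zn²⁺ + 2e⁻ → Zn → n(Zn) = 0.3582/2 = 0.1791 mol → 11.7 g
Anode: 2H₂O → O₂ + 4H⁺ + 4e⁻ → n(O₂) = 0.3582/4 = 0.08955 mol → 2.01 L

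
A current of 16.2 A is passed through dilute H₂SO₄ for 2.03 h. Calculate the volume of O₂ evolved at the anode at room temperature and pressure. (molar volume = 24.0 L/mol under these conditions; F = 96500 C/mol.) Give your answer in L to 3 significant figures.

7.36 L

Q = It = 16.2 × 7308 = 1.184×10^5 C
n(e⁻) = 1.184×10^5 / 96500 = 1.227 mol
2H₂O → O₂ + 4H⁺ + 4e⁻, so n(O₂) = 1.227 / 4 = 0.3068 mol
V = 0.3068 × 24.0 = 7.363 L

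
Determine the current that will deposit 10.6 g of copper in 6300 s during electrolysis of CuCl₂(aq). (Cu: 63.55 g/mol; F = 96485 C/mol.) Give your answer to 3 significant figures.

5.11 A

n(Cu) = 10.6 / 63.55 = 0.1668 mol
Cu²⁺ + 2e⁻ → Cu, so n(e⁻) = 2 × 0.1668 = 0.3336 mol
Q = 0.3336 × 96485 = 32190 C
I = Q / t = 32190 / 6300 s = 5.11 A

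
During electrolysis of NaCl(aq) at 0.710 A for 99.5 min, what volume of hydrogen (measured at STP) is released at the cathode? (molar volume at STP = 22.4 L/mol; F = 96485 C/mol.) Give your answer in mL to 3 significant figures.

492 mL

Charge passed = 0.710 × 5970 = 4239 C
n(e⁻) = Q/F = 4239/96485 = 0.04393 mol
2H⁺ + 2e⁻ → H₂, so n(H₂) = 0.04393 / 2 = 0.02197 mol
V = 0.02197 × 22.4 = 0.4921 L
= 492 mL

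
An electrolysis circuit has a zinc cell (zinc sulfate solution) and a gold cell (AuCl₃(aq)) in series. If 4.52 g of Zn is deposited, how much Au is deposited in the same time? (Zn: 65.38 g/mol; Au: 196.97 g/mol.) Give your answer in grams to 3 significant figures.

9.08 g

n(Zn) = 4.52 / 65.38 = 0.06913 mol
Zn²⁺ + 2e⁻ → Zn, so n(e⁻) = 2 × 0.06913 = 0.1383 mol
The cells are in series, so the same charge (and hence the same n(e⁻) = 0.1383 mol) passes through both.
Au³⁺ + 3e⁻ → Au, so n(Au) = 0.1383 / 3 = 0.04610 mol
m(Au) = 0.04610 × 196.97 = 9.08 g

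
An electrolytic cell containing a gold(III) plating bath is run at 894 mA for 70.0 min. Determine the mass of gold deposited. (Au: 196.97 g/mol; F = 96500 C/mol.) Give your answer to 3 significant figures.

Q = 0.894 A × 4200 s = 3755 C
n(e⁻) = 3755 / 96500 = 0.03891 mol
Au³⁺ + 3e⁻ → Au, so n(Au) = 0.03891 / 3 = 0.01297 mol
m = 0.01297 × 196.97 = 2.55 g

2.55 g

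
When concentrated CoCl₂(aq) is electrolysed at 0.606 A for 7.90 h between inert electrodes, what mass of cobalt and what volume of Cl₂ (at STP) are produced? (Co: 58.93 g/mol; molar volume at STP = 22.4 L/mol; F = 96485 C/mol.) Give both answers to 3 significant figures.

Q = 0.606 × 28440 = 17230 C; n(e⁻) = 17230 / 96485 = 0.1786 mol
Cathode: Co²⁺ + 2e⁻ → Co → n(Co) = 0.1786/2 = 0.08930 mol → 5.26 g
Anode: 2Cl⁻ → Cl₂ + 2e⁻ → n(Cl₂) = 0.1786/2 = 0.08930 mol → 2.00 L

5.26 g Co; 2.00 L Cl₂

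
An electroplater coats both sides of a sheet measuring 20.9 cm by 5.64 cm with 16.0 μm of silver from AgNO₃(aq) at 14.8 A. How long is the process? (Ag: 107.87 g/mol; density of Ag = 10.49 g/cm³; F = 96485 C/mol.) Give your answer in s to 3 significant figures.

Plated area = 2 × 20.9 × 5.64 = 235.8 cm²
Volume = 235.8 × 16.0×10⁻⁴ cm = 0.3773 cm³
m(Ag) = 0.3773 × 10.49 = 3.958 g
n(Ag) = 3.958 / 107.87 = 0.03669 mol; n(e⁻) = 0.03669 mol
Q = 0.03669 × 96485 = 3540 C
t = 3540 / 14.8 = 239.2 s

239 s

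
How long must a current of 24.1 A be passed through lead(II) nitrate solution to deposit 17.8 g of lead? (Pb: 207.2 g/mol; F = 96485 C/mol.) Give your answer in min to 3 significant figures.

n(Pb) = 17.8 / 207.2 = 0.08591 mol
Pb²⁺ + 2e⁻ → Pb, so n(e⁻) = 2 × 0.08591 = 0.1718 mol
Q = 0.1718 × 96485 = 16580 C
t = Q / I = 16580 / 24.1 = 688.0 s = 11.5 min

11.5 min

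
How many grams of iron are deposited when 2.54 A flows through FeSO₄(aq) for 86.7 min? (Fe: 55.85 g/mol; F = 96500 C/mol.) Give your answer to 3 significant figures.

3.82 g

Q = It = 2.54 × 5202 = 13210 C
Moles of electrons = 13210 / 96500 = 0.1369 mol
Fe²⁺ + 2e⁻ → Fe, so n(Fe) = 0.1369 / 2 = 0.06845 mol
m = 0.06845 × 55.85 = 3.82 g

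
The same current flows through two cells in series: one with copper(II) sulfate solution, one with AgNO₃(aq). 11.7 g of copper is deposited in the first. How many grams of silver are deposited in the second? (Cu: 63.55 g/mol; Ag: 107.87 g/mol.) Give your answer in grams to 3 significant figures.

n(Cu) = 11.7 / 63.55 = 0.1841 mol
Cu²⁺ + 2e⁻ → Cu, so n(e⁻) = 2 × 0.1841 = 0.3682 mol
The cells are in series, so the same charge (and hence the same n(e⁻) = 0.3682 mol) passes through both.
Ag⁺ + e⁻ → Ag, so n(Ag) = 0.3682 mol
m(Ag) = 0.3682 × 107.87 = 39.7 g

39.7 g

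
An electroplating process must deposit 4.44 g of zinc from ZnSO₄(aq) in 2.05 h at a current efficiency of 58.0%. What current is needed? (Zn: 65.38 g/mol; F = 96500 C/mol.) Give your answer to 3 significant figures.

n(Zn) = 4.44 / 65.38 = 0.06791 mol
Zn²⁺ + 2e⁻ → Zn, so n(e⁻) = 2 × 0.06791 = 0.1358 mol
Q = 0.1358 × 96500 / 0.580 = 22590 C
I = Q / t = 22590 / 7380 s = 3.06 A

3.06 A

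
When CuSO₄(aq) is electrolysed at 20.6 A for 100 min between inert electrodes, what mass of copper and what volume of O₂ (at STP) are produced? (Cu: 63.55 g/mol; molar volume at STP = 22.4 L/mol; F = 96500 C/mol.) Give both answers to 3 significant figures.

40.7 g Cu; 7.17 L O₂

Q = 20.6 × 6000 = 1.236×10^5 C; n(e⁻) = 1.236×10^5 / 96500 = 1.281 mol
Cathode: Cu²⁺ + 2e⁻ → Cu → n(Cu) = 1.281/2 = 0.6405 mol → 40.7 g
Anode: 2H₂O → O₂ + 4H⁺ + 4e⁻ → n(O₂) = 1.281/4 = 0.3203 mol → 7.17 L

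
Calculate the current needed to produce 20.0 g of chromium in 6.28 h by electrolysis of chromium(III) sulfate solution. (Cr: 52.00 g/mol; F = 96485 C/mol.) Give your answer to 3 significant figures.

4.92 A

n(Cr) = 20.0 / 52.00 = 0.3846 mol
Cr³⁺ + 3e⁻ → Cr, so n(e⁻) = 3 × 0.3846 = 1.154 mol
Q = 1.154 × 96485 = 1.113×10^5 C
I = Q / t = 1.113×10^5 / 22608 s = 4.92 A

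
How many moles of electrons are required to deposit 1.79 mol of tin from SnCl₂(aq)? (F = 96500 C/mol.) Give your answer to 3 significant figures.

Sn²⁺ + 2e⁻ → Sn, so n(e⁻) = 2 × 1.79 = 3.580 mol

3.58 mol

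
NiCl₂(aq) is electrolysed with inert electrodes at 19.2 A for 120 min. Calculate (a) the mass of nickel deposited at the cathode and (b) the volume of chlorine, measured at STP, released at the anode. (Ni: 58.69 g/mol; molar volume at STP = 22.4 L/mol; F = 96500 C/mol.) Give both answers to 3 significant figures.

42.0 g Ni; 16.0 L Cl₂

Q = 19.2 × 7200 = 1.382×10^5 C; n(e⁻) = 1.382×10^5 / 96500 = 1.432 mol
Cathode: Ni²⁺ + 2e⁻ → Ni → n(Ni) = 1.432/2 = 0.7160 mol → 42.0 g
Anode: 2Cl⁻ → Cl₂ + 2e⁻ → n(Cl₂) = 1.432/2 = 0.7160 mol → 16.0 L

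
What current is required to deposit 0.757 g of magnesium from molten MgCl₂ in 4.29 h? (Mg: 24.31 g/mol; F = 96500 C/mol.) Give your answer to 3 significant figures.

n(Mg) = 0.757 / 24.31 = 0.03114 mol
Mg²⁺ + 2e⁻ → Mg, so n(e⁻) = 2 × 0.03114 = 0.06228 mol
Q = 0.06228 × 96500 = 6010 C
I = Q / t = 6010 / 15444 s = 0.389 A

0.389 A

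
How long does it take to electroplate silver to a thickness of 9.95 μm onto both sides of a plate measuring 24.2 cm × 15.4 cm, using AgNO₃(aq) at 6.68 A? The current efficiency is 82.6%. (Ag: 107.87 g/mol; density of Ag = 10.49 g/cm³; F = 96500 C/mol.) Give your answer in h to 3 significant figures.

Plated area = 2 × 24.2 × 15.4 = 745.4 cm²
Volume = 745.4 × 9.95×10⁻⁴ cm = 0.7417 cm³
m(Ag) = 0.7417 × 10.49 = 7.780 g
n(Ag) = 7.780 / 107.87 = 0.07212 mol; n(e⁻) = 0.07212 mol
Q = 0.07212 × 96500 / 0.826 = 8426 C
t = 8426 / 6.68 = 1261 s = 0.350 h

0.350 h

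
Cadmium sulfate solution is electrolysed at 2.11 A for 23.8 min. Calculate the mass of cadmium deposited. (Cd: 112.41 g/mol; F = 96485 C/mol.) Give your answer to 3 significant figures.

Charge passed = 2.11 × 1428 = 3013 C
Moles of electrons = 3013 / 96485 = 0.03123 mol
Cd²⁺ + 2e⁻ → Cd, so n(Cd) = 0.03123 / 2 = 0.01562 mol
m = 0.01562 × 112.41 = 1.76 g

1.76 g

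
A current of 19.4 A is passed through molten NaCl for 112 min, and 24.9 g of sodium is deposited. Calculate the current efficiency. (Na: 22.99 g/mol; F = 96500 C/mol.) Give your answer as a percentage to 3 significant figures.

Q = 19.4 × 6720 = 1.304×10^5 C
n(e⁻) = 1.304×10^5 / 96500 = 1.351 mol
Na⁺ + e⁻ → Na, so theoretical n(Na) = 1.351 mol → 31.06 g
Efficiency = 24.9 / 31.06 = 0.8017 = 80.2%

80.2%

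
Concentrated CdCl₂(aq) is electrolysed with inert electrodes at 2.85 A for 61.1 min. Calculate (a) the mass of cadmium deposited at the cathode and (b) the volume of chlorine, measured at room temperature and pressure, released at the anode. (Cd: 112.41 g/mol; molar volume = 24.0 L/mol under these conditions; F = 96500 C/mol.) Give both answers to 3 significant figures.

Q = 2.85 × 3666 = 10450 C; n(e⁻) = 10450 / 96500 = 0.1083 mol
Cathode: Cd²⁺ + 2e⁻ → Cd → n(Cd) = 0.1083/2 = 0.05415 mol → 6.09 g
Anode: 2Cl⁻ → Cl₂ + 2e⁻ → n(Cl₂) = 0.1083/2 = 0.05415 mol → 1.30 L

6.09 g Cd; 1.30 L Cl₂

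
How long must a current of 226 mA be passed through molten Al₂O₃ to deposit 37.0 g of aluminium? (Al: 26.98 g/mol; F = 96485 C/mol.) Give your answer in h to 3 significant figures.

488 h

n(Al) = 37.0 / 26.98 = 1.371 mol
Al³⁺ + 3e⁻ → Al, so n(e⁻) = 3 × 1.371 = 4.113 mol
Q = 4.113 × 96485 = 3.968×10^5 C
t = Q / I = 3.968×10^5 / 0.226 = 1.756×10^6 s = 488 h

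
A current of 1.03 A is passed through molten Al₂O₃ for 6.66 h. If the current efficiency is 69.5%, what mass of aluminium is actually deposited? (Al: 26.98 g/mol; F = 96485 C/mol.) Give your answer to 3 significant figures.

Q = 1.03 × 23976 = 24700 C
n(e⁻) = 24700 / 96485 = 0.2560 mol
Al³⁺ + 3e⁻ → Al, so theoretical m(Al) = 0.08533 × 26.98 = 2.302 g
Actual mass = 69.5% × 2.302 = 1.60 g

1.60 g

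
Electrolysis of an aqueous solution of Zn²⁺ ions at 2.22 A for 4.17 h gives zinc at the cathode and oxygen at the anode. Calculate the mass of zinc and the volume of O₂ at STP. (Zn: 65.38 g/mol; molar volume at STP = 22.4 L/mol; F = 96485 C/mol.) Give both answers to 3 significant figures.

11.3 g Zn; 1.93 L O₂

Q = 2.22 × 15012 = 33330 C; n(e⁻) = 33330 / 96485 = 0.3454 mol
Cathode: Zn²⁺ + 2e⁻ → Zn → n(Zn) = 0.3454/2 = 0.1727 mol → 11.3 g
Anode: 2H₂O → O₂ + 4H⁺ + 4e⁻ → n(O₂) = 0.3454/4 = 0.08635 mol → 1.93 L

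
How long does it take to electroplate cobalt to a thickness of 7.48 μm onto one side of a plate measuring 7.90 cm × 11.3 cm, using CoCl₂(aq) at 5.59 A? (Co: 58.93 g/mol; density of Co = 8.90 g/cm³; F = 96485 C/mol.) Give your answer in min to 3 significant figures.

5.80 min

Plated area = 7.90 × 11.3 = 89.27 cm²
Volume = 89.27 × 7.48×10⁻⁴ cm = 0.06677 cm³
m(Co) = 0.06677 × 8.90 = 0.5943 g
n(Co) = 0.5943 / 58.93 = 0.01008 mol; n(e⁻) = 2 × 0.01008 = 0.02016 mol
Q = 0.02016 × 96485 = 1945 C
t = 1945 / 5.59 = 347.9 s = 5.80 min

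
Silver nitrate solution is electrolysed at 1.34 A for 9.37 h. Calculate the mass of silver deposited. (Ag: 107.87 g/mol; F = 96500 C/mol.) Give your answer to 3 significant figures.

Q = It = 1.34 × 33732 = 45200 C
n(e⁻) = 45200 / 96500 = 0.4684 mol
Ag⁺ + e⁻ → Ag, so n(Ag) = 0.4684 mol
m = 0.4684 × 107.87 = 50.5 g

50.5 g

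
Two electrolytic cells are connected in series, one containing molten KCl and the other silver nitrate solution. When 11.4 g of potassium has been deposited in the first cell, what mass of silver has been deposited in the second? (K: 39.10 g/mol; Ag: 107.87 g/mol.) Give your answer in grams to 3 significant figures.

n(K) = 11.4 / 39.10 = 0.2916 mol
K⁺ + e⁻ → K, so n(e⁻) = 0.2916 mol
Same current for the same time ⇒ same n(e⁻) = 0.2916 mol in both cells.
Ag⁺ + e⁻ → Ag, so n(Ag) = 0.2916 mol
m(Ag) = 0.2916 × 107.87 = 31.5 g

31.5 g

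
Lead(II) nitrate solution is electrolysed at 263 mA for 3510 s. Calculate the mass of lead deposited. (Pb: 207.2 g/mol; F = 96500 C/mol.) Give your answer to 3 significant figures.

Q = 0.263 A × 3510 s = 923.1 C
n(e⁻) = Q/F = 923.1/96500 = 0.009566 mol
Pb²⁺ + 2e⁻ → Pb, so n(Pb) = 0.009566 / 2 = 0.004783 mol
m = 0.004783 × 207.2 = 0.991 g

0.991 g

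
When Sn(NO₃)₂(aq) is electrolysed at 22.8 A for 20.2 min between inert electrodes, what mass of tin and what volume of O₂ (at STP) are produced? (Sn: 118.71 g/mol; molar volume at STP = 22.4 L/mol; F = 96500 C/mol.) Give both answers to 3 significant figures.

17.0 g Sn; 1.60 L O₂

Q = 22.8 × 1212 = 27630 C; n(e⁻) = 27630 / 96500 = 0.2863 mol
Cathode: Sn²⁺ + 2e⁻ → Sn → n(Sn) = 0.2863/2 = 0.1432 mol → 17.0 g
Anode: 2H₂O → O₂ + 4H⁺ + 4e⁻ → n(O₂) = 0.2863/4 = 0.07158 mol → 1.60 L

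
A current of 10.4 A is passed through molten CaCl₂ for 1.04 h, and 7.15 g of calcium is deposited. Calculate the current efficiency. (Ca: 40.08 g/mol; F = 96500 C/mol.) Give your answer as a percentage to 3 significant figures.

88.4%

Q = 10.4 × 3744 = 38940 C
n(e⁻) = 38940 / 96500 = 0.4035 mol
Ca²⁺ + 2e⁻ → Ca, so theoretical n(Ca) = 0.2018 mol → 8.088 g
Efficiency = 7.15 / 8.088 = 0.8840 = 88.4%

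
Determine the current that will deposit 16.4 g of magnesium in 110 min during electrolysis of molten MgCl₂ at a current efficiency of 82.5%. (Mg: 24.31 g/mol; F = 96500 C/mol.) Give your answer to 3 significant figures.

n(Mg) = 16.4 / 24.31 = 0.6746 mol
Mg²⁺ + 2e⁻ → Mg, so n(e⁻) = 2 × 0.6746 = 1.349 mol
Q = 1.349 × 96500 / 0.825 = 1.578×10^5 C
I = Q / t = 1.578×10^5 / 6600 s = 23.9 A

23.9 A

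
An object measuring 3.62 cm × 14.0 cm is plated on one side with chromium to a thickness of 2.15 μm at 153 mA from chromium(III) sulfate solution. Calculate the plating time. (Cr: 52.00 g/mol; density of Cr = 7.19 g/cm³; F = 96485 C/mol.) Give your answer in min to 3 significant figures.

47.5 min

Plated area = 3.62 × 14.0 = 50.68 cm²
Volume = 50.68 × 2.15×10⁻⁴ cm = 0.01090 cm³
m(Cr) = 0.01090 × 7.19 = 0.07837 g
n(Cr) = 0.07837 / 52.00 = 0.001507 mol; n(e⁻) = 3 × 0.001507 = 0.004521 mol
Q = 0.004521 × 96485 = 436.2 C
t = 436.2 / 0.153 = 2851 s = 47.5 min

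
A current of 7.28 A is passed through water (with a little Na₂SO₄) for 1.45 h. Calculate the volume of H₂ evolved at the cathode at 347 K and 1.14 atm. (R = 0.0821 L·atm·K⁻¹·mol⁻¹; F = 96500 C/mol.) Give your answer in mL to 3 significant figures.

4920 mL

Charge passed = 7.28 × 5220 = 38000 C
Moles of electrons = 38000 / 96500 = 0.3938 mol
2H⁺ + 2e⁻ → H₂, so n(H₂) = 0.3938 / 2 = 0.1969 mol
V = nRT/P = 0.1969 × 0.0821 × 347 / 1.14 = 4.921 L
= 4920 mL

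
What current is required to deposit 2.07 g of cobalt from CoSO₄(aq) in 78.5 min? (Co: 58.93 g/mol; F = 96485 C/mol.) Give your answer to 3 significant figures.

n(Co) = 2.07 / 58.93 = 0.03513 mol
Co²⁺ + 2e⁻ → Co, so n(e⁻) = 2 × 0.03513 = 0.07026 mol
Q = 0.07026 × 96485 = 6779 C
I = Q / t = 6779 / 4710 s = 1.44 A

1.44 A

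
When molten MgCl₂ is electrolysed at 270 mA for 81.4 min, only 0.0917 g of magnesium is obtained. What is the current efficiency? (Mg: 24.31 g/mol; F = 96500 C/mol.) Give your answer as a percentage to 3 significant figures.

Q = 0.270 × 4884 = 1319 C
n(e⁻) = 1319 / 96500 = 0.01367 mol
Mg²⁺ + 2e⁻ → Mg, so theoretical n(Mg) = 0.006835 mol → 0.1662 g
Efficiency = 0.0917 / 0.1662 = 0.5517 = 55.2%

55.2%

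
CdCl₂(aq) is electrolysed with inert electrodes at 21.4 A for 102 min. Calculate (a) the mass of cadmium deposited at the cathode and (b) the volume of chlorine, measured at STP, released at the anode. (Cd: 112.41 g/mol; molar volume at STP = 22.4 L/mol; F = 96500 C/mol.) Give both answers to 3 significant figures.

Q = 21.4 × 6120 = 1.310×10^5 C; n(e⁻) = 1.310×10^5 / 96500 = 1.358 mol
Cathode: Cd²⁺ + 2e⁻ → Cd → n(Cd) = 1.358/2 = 0.6790 mol → 76.3 g
Anode: 2Cl⁻ → Cl₂ + 2e⁻ → n(Cl₂) = 1.358/2 = 0.6790 mol → 15.2 L

76.3 g Cd; 15.2 L Cl₂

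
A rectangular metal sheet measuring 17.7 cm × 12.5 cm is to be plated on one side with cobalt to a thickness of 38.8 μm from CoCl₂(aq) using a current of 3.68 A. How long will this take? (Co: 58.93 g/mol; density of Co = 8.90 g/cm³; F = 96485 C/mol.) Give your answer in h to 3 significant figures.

1.89 h

Plated area = 17.7 × 12.5 = 221.3 cm²
Volume = 221.3 × 38.8×10⁻⁴ cm = 0.8586 cm³
m(Co) = 0.8586 × 8.90 = 7.642 g
n(Co) = 7.642 / 58.93 = 0.1297 mol; n(e⁻) = 2 × 0.1297 = 0.2594 mol
Q = 0.2594 × 96485 = 25030 C
t = 25030 / 3.68 = 6802 s = 1.89 h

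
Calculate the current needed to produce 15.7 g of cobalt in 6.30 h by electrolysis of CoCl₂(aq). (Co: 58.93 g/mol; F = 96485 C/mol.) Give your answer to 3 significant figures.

n(Co) = 15.7 / 58.93 = 0.2664 mol
Co²⁺ + 2e⁻ → Co, so n(e⁻) = 2 × 0.2664 = 0.5328 mol
Q = 0.5328 × 96485 = 51410 C
I = Q / t = 51410 / 22680 s = 2.27 A

2.27 A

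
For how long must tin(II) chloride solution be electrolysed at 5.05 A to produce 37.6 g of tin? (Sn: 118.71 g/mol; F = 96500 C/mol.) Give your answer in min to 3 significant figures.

202 min

n(Sn) = 37.6 / 118.71 = 0.3167 mol
Sn²⁺ + 2e⁻ → Sn, so n(e⁻) = 2 × 0.3167 = 0.6334 mol
Q = 0.6334 × 96500 = 61120 C
t = Q / I = 61120 / 5.05 = 12100 s = 202 min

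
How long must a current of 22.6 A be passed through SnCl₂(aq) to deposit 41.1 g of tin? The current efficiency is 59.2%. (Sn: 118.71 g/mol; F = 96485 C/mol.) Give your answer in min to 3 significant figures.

83.2 min

n(Sn) = 41.1 / 118.71 = 0.3462 mol
Sn²⁺ + 2e⁻ → Sn, so n(e⁻) = 2 × 0.3462 = 0.6924 mol
Q = 0.6924 × 96485 / 0.592 = 1.128×10^5 C
t = Q / I = 1.128×10^5 / 22.6 = 4991 s = 83.2 min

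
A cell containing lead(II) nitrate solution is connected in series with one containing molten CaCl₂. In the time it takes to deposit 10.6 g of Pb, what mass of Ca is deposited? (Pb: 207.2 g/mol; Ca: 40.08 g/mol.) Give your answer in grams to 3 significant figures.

2.05 g

n(Pb) = 10.6 / 207.2 = 0.05116 mol
Pb²⁺ + 2e⁻ → Pb, so n(e⁻) = 2 × 0.05116 = 0.1023 mol
Since the cells are in series, n(e⁻) in the Ca cell is also 0.1023 mol.
Ca²⁺ + 2e⁻ → Ca, so n(Ca) = 0.1023 / 2 = 0.05115 mol
m(Ca) = 0.05115 × 40.08 = 2.05 g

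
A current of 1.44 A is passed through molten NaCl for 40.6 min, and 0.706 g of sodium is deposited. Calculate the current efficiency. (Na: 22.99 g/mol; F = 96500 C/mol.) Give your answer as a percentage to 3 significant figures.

84.5%

Q = 1.44 × 2436 = 3508 C
n(e⁻) = 3508 / 96500 = 0.03635 mol
Na⁺ + e⁻ → Na, so theoretical n(Na) = 0.03635 mol → 0.8357 g
Efficiency = 0.706 / 0.8357 = 0.8448 = 84.5%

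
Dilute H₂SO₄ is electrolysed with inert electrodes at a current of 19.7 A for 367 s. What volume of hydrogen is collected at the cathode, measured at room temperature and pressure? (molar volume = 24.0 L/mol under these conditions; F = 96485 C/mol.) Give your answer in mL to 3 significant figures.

899 mL

Q = It = 19.7 × 367 = 7230 C
n(e⁻) = 7230 / 96485 = 0.07493 mol
2H⁺ + 2e⁻ → H₂, so n(H₂) = 0.07493 / 2 = 0.03747 mol
V = 0.03747 × 24.0 = 0.8993 L
= 899 mL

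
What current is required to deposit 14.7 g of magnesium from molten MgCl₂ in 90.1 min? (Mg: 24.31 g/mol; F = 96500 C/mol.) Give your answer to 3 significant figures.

21.6 A

n(Mg) = 14.7 / 24.31 = 0.6047 mol
Mg²⁺ + 2e⁻ → Mg, so n(e⁻) = 2 × 0.6047 = 1.209 mol
Q = 1.209 × 96500 = 1.167×10^5 C
I = Q / t = 1.167×10^5 / 5406 s = 21.6 A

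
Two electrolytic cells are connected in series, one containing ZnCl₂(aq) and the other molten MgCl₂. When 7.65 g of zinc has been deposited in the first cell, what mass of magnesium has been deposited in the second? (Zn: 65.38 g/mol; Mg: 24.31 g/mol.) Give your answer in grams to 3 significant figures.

n(Zn) = 7.65 / 65.38 = 0.1170 mol
Zn²⁺ + 2e⁻ → Zn, so n(e⁻) = 2 × 0.1170 = 0.2340 mol
Same current for the same time ⇒ same n(e⁻) = 0.2340 mol in both cells.
Mg²⁺ + 2e⁻ → Mg, so n(Mg) = 0.2340 / 2 = 0.1170 mol
m(Mg) = 0.1170 × 24.31 = 2.84 g

2.84 g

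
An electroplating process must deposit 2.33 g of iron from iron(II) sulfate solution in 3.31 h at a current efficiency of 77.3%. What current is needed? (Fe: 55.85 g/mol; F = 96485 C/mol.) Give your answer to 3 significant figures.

0.874 A

n(Fe) = 2.33 / 55.85 = 0.04172 mol
Fe²⁺ + 2e⁻ → Fe, so n(e⁻) = 2 × 0.04172 = 0.08344 mol
Q = 0.08344 × 96485 / 0.773 = 10410 C
I = Q / t = 10410 / 11916 s = 0.874 A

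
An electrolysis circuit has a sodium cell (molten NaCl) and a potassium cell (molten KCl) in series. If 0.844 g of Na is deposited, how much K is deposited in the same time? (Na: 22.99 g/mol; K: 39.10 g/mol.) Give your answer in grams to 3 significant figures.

n(Na) = 0.844 / 22.99 = 0.03671 mol
Na⁺ + e⁻ → Na, so n(e⁻) = 0.03671 mol
In series, the same 0.03671 mol of electrons flows through the second cell.
K⁺ + e⁻ → K, so n(K) = 0.03671 mol
m(K) = 0.03671 × 39.10 = 1.44 g

1.44 g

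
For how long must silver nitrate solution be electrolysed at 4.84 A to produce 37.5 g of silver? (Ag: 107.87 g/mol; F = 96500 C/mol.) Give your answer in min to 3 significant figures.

n(Ag) = 37.5 / 107.87 = 0.3476 mol
Ag⁺ + e⁻ → Ag, so n(e⁻) = 0.3476 mol
Q = 0.3476 × 96500 = 33540 C
t = Q / I = 33540 / 4.84 = 6930 s = 116 min

116 min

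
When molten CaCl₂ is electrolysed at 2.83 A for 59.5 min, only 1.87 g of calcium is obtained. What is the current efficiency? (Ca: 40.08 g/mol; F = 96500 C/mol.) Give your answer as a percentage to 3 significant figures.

Q = 2.83 × 3570 = 10100 C
n(e⁻) = 10100 / 96500 = 0.1047 mol
Ca²⁺ + 2e⁻ → Ca, so theoretical n(Ca) = 0.05235 mol → 2.098 g
Efficiency = 1.87 / 2.098 = 0.8913 = 89.1%

89.1%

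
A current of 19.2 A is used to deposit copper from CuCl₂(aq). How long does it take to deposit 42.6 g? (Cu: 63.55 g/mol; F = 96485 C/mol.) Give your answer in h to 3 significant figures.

n(Cu) = 42.6 / 63.55 = 0.6703 mol
Cu²⁺ + 2e⁻ → Cu, so n(e⁻) = 2 × 0.6703 = 1.341 mol
Q = 1.341 × 96485 = 1.294×10^5 C
t = Q / I = 1.294×10^5 / 19.2 = 6740 s = 1.87 h

1.87 h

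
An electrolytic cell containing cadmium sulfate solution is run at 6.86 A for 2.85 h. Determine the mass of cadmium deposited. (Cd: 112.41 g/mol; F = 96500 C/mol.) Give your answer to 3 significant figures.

Q = It = 6.86 × 10260 = 70380 C
n(e⁻) = Q/F = 70380/96500 = 0.7293 mol
Cd²⁺ + 2e⁻ → Cd, so n(Cd) = 0.7293 / 2 = 0.3647 mol
m = 0.3647 × 112.41 = 41.0 g

41.0 g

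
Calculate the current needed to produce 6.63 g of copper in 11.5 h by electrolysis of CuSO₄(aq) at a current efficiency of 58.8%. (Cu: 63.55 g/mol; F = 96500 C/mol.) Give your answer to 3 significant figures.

n(Cu) = 6.63 / 63.55 = 0.1043 mol
Cu²⁺ + 2e⁻ → Cu, so n(e⁻) = 2 × 0.1043 = 0.2086 mol
Q = 0.2086 × 96500 / 0.588 = 34230 C
I = Q / t = 34230 / 41400 s = 0.827 A

0.827 A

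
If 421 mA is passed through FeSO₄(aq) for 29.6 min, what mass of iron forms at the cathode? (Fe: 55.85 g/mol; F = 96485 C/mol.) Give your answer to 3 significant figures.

Charge passed = 0.421 × 1776 = 747.7 C
n(e⁻) = Q/F = 747.7/96485 = 0.007749 mol
Fe²⁺ + 2e⁻ → Fe, so n(Fe) = 0.007749 / 2 = 0.003875 mol
m = 0.003875 × 55.85 = 0.216 g

0.216 g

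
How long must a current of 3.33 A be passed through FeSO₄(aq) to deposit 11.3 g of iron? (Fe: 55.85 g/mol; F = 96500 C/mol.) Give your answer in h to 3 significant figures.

n(Fe) = 11.3 / 55.85 = 0.2023 mol
Fe²⁺ + 2e⁻ → Fe, so n(e⁻) = 2 × 0.2023 = 0.4046 mol
Q = 0.4046 × 96500 = 39040 C
t = Q / I = 39040 / 3.33 = 11720 s = 3.26 h

3.26 h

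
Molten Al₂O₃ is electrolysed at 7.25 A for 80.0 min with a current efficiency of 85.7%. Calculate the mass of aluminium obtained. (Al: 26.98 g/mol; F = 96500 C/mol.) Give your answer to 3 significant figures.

Q = 7.25 × 4800 = 34800 C
n(e⁻) = 34800 / 96500 = 0.3606 mol
Al³⁺ + 3e⁻ → Al, so theoretical m(Al) = 0.1202 × 26.98 = 3.243 g
Actual mass = 85.7% × 3.243 = 2.78 g

2.78 g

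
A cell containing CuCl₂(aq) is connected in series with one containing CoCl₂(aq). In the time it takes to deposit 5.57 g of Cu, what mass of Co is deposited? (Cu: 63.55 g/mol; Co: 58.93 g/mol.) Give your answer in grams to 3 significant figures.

n(Cu) = 5.57 / 63.55 = 0.08765 mol
Cu²⁺ + 2e⁻ → Cu, so n(e⁻) = 2 × 0.08765 = 0.1753 mol
Same current for the same time ⇒ same n(e⁻) = 0.1753 mol in both cells.
Co²⁺ + 2e⁻ → Co, so n(Co) = 0.1753 / 2 = 0.08765 mol
m(Co) = 0.08765 × 58.93 = 5.17 g

5.17 g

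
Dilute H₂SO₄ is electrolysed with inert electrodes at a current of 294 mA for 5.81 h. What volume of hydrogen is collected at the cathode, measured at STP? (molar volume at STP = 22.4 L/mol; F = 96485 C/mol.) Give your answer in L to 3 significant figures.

0.714 L

Q = It = 0.294 × 20916 = 6149 C
n(e⁻) = Q/F = 6149/96485 = 0.06373 mol
2H⁺ + 2e⁻ → H₂, so n(H₂) = 0.06373 / 2 = 0.03187 mol
V = 0.03187 × 22.4 = 0.7139 L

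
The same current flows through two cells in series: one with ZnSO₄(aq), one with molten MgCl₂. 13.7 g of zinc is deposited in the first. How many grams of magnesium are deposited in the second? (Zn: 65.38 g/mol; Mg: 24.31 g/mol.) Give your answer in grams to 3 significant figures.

5.09 g

n(Zn) = 13.7 / 65.38 = 0.2095 mol
Zn²⁺ + 2e⁻ → Zn, so n(e⁻) = 2 × 0.2095 = 0.4190 mol
Same current for the same time ⇒ same n(e⁻) = 0.4190 mol in both cells.
Mg²⁺ + 2e⁻ → Mg, so n(Mg) = 0.4190 / 2 = 0.2095 mol
m(Mg) = 0.2095 × 24.31 = 5.09 g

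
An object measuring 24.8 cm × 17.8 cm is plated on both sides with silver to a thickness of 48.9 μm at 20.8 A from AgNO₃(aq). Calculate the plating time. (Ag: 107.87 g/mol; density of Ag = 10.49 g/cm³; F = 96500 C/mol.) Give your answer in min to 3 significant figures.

Plated area = 2 × 24.8 × 17.8 = 882.9 cm²
Volume = 882.9 × 48.9×10⁻⁴ cm = 4.317 cm³
m(Ag) = 4.317 × 10.49 = 45.29 g
n(Ag) = 45.29 / 107.87 = 0.4199 mol; n(e⁻) = 0.4199 mol
Q = 0.4199 × 96500 = 40520 C
t = 40520 / 20.8 = 1948 s = 32.5 min

32.5 min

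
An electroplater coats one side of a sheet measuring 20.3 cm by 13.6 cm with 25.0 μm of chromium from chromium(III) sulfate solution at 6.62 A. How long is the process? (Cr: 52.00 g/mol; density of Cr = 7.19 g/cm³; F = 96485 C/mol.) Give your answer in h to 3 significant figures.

Plated area = 20.3 × 13.6 = 276.1 cm²
Volume = 276.1 × 25.0×10⁻⁴ cm = 0.6903 cm³
m(Cr) = 0.6903 × 7.19 = 4.963 g
n(Cr) = 4.963 / 52.00 = 0.09544 mol; n(e⁻) = 3 × 0.09544 = 0.2863 mol
Q = 0.2863 × 96485 = 27620 C
t = 27620 / 6.62 = 4172 s = 1.16 h

1.16 h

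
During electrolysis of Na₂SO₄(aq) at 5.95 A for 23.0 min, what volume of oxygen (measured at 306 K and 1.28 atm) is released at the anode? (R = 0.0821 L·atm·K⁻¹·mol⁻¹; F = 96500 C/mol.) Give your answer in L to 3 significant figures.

Charge passed = 5.95 × 1380 = 8211 C
n(e⁻) = 8211 / 96500 = 0.08509 mol
2H₂O → O₂ + 4H⁺ + 4e⁻, so n(O₂) = 0.08509 / 4 = 0.02127 mol
V = nRT/P = 0.02127 × 0.0821 × 306 / 1.28 = 0.4175 L

0.418 L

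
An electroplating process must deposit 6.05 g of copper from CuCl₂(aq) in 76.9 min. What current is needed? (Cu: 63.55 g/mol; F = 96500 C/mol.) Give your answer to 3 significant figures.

n(Cu) = 6.05 / 63.55 = 0.09520 mol
Cu²⁺ + 2e⁻ → Cu, so n(e⁻) = 2 × 0.09520 = 0.1904 mol
Q = 0.1904 × 96500 = 18370 C
I = Q / t = 18370 / 4614 s = 3.98 A

3.98 A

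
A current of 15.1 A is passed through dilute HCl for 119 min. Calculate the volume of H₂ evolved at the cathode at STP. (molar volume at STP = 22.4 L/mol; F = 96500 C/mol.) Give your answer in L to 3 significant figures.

12.5 L

Charge passed = 15.1 × 7140 = 1.078×10^5 C
Moles of electrons = 1.078×10^5 / 96500 = 1.117 mol
2H⁺ + 2e⁻ → H₂, so n(H₂) = 1.117 / 2 = 0.5585 mol
V = 0.5585 × 22.4 = 12.51 L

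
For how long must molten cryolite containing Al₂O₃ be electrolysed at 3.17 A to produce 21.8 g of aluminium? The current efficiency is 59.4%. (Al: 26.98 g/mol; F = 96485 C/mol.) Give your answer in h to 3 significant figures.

n(Al) = 21.8 / 26.98 = 0.8080 mol
Al³⁺ + 3e⁻ → Al, so n(e⁻) = 3 × 0.8080 = 2.424 mol
Q = 2.424 × 96485 / 0.594 = 3.937×10^5 C
t = Q / I = 3.937×10^5 / 3.17 = 1.242×10^5 s = 34.5 h

34.5 h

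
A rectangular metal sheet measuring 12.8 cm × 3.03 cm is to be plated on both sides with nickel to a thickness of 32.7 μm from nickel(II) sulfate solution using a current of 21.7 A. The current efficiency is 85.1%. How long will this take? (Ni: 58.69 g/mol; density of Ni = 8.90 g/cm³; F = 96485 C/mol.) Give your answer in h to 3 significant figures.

0.112 h

Plated area = 2 × 12.8 × 3.03 = 77.57 cm²
Volume = 77.57 × 32.7×10⁻⁴ cm = 0.2537 cm³
m(Ni) = 0.2537 × 8.90 = 2.258 g
n(Ni) = 2.258 / 58.69 = 0.03847 mol; n(e⁻) = 2 × 0.03847 = 0.07694 mol
Q = 0.07694 × 96485 / 0.851 = 8723 C
t = 8723 / 21.7 = 402.0 s = 0.112 h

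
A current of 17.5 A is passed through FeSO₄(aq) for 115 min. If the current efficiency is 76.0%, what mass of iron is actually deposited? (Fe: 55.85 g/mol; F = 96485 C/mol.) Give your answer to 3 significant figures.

Q = 17.5 × 6900 = 1.208×10^5 C
n(e⁻) = 1.208×10^5 / 96485 = 1.252 mol
Fe²⁺ + 2e⁻ → Fe, so theoretical m(Fe) = 0.6260 × 55.85 = 34.96 g
Actual mass = 76.0% × 34.96 = 26.6 g

26.6 g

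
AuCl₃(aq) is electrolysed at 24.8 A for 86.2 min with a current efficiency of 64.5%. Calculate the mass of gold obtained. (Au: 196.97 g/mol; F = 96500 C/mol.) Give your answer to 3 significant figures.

Q = 24.8 × 5172 = 1.283×10^5 C
n(e⁻) = 1.283×10^5 / 96500 = 1.330 mol
Au³⁺ + 3e⁻ → Au, so theoretical m(Au) = 0.4433 × 196.97 = 87.32 g
Actual mass = 64.5% × 87.32 = 56.3 g

56.3 g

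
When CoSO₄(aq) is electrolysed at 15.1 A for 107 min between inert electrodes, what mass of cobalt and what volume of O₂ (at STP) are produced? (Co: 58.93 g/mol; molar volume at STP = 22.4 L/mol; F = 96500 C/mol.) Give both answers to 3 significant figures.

29.6 g Co; 5.63 L O₂

Q = 15.1 × 6420 = 96940 C; n(e⁻) = 96940 / 96500 = 1.005 mol
Cathode: Co²⁺ + 2e⁻ → Co → n(Co) = 1.005/2 = 0.5025 mol → 29.6 g
Anode: 2H₂O → O₂ + 4H⁺ + 4e⁻ → n(O₂) = 1.005/4 = 0.2513 mol → 5.63 L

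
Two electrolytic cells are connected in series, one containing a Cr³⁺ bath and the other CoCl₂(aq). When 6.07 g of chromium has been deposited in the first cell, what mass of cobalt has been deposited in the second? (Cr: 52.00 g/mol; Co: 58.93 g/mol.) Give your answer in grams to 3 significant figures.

n(Cr) = 6.07 / 52.00 = 0.1167 mol
Cr³⁺ + 3e⁻ → Cr, so n(e⁻) = 3 × 0.1167 = 0.3501 mol
Since the cells are in series, n(e⁻) in the Co cell is also 0.3501 mol.
Co²⁺ + 2e⁻ → Co, so n(Co) = 0.3501 / 2 = 0.1751 mol
m(Co) = 0.1751 × 58.93 = 10.3 g

10.3 g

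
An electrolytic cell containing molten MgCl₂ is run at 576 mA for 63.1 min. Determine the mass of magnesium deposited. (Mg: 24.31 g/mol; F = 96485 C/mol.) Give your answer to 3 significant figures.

0.275 g

Q = It = 0.576 × 3786 = 2181 C
n(e⁻) = 2181 / 96485 = 0.02260 mol
Mg²⁺ + 2e⁻ → Mg, so n(Mg) = 0.02260 / 2 = 0.01130 mol
m = 0.01130 × 24.31 = 0.275 g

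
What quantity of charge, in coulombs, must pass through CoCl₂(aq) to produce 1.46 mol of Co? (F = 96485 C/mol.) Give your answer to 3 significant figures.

Co²⁺ + 2e⁻ → Co, so n(e⁻) = 2 × 1.46 = 2.920 mol
Q = 2.920 × 96485 = 2.817×10^5 C

2.82×10^5 C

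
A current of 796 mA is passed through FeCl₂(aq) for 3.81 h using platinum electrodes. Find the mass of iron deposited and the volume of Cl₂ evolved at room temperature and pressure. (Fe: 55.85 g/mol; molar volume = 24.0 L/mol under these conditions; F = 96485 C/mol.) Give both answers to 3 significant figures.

3.16 g Fe; 1.36 L Cl₂

Q = 0.796 × 13716 = 10920 C; n(e⁻) = 10920 / 96485 = 0.1132 mol
Cathode: Fe²⁺ + 2e⁻ → Fe → n(Fe) = 0.1132/2 = 0.05660 mol → 3.16 g
Anode: 2Cl⁻ → Cl₂ + 2e⁻ → n(Cl₂) = 0.1132/2 = 0.05660 mol → 1.36 L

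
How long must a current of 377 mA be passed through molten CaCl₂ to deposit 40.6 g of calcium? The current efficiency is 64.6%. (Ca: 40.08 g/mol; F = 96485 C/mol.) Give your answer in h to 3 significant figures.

n(Ca) = 40.6 / 40.08 = 1.013 mol
Ca²⁺ + 2e⁻ → Ca, so n(e⁻) = 2 × 1.013 = 2.026 mol
Q = 2.026 × 96485 / 0.646 = 3.026×10^5 C
t = Q / I = 3.026×10^5 / 0.377 = 8.027×10^5 s = 223 h

223 h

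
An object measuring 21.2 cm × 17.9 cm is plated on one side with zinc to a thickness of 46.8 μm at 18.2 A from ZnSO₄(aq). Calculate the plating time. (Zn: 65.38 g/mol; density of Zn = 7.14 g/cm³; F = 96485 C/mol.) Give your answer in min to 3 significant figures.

Plated area = 21.2 × 17.9 = 379.5 cm²
Volume = 379.5 × 46.8×10⁻⁴ cm = 1.776 cm³
m(Zn) = 1.776 × 7.14 = 12.68 g
n(Zn) = 12.68 / 65.38 = 0.1939 mol; n(e⁻) = 2 × 0.1939 = 0.3878 mol
Q = 0.3878 × 96485 = 37420 C
t = 37420 / 18.2 = 2056 s = 34.3 min

34.3 min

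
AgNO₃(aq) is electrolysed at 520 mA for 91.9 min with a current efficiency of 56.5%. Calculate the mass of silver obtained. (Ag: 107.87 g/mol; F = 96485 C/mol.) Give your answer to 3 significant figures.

Q = 0.520 × 5514 = 2867 C
n(e⁻) = 2867 / 96485 = 0.02971 mol
Ag⁺ + e⁻ → Ag, so theoretical m(Ag) = 0.02971 × 107.87 = 3.205 g
Actual mass = 56.5% × 3.205 = 1.81 g

1.81 g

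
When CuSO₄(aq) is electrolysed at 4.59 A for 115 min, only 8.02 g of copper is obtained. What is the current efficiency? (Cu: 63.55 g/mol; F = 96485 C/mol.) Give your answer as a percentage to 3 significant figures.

Q = 4.59 × 6900 = 31670 C
n(e⁻) = 31670 / 96485 = 0.3282 mol
Cu²⁺ + 2e⁻ → Cu, so theoretical n(Cu) = 0.1641 mol → 10.43 g
Efficiency = 8.02 / 10.43 = 0.7689 = 76.9%

76.9%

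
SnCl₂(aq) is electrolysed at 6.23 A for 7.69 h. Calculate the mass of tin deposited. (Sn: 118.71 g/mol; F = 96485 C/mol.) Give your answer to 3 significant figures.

Charge passed = 6.23 × 27684 = 1.725×10^5 C
n(e⁻) = 1.725×10^5 / 96485 = 1.788 mol
Sn²⁺ + 2e⁻ → Sn, so n(Sn) = 1.788 / 2 = 0.8940 mol
m = 0.8940 × 118.71 = 106 g

106 g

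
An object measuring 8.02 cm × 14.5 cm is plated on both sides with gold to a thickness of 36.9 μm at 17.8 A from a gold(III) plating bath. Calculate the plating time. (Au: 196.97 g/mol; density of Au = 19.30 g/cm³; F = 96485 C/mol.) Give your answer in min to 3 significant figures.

Plated area = 2 × 8.02 × 14.5 = 232.6 cm²
Volume = 232.6 × 36.9×10⁻⁴ cm = 0.8583 cm³
m(Au) = 0.8583 × 19.30 = 16.57 g
n(Au) = 16.57 / 196.97 = 0.08412 mol; n(e⁻) = 3 × 0.08412 = 0.2524 mol
Q = 0.2524 × 96485 = 24350 C
t = 24350 / 17.8 = 1368 s = 22.8 min

22.8 min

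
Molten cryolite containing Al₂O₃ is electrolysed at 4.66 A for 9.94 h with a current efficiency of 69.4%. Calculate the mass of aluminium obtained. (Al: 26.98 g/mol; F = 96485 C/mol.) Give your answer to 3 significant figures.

10.8 g

Q = 4.66 × 35784 = 1.668×10^5 C
n(e⁻) = 1.668×10^5 / 96485 = 1.729 mol
Al³⁺ + 3e⁻ → Al, so theoretical m(Al) = 0.5763 × 26.98 = 15.55 g
Actual mass = 69.4% × 15.55 = 10.8 g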